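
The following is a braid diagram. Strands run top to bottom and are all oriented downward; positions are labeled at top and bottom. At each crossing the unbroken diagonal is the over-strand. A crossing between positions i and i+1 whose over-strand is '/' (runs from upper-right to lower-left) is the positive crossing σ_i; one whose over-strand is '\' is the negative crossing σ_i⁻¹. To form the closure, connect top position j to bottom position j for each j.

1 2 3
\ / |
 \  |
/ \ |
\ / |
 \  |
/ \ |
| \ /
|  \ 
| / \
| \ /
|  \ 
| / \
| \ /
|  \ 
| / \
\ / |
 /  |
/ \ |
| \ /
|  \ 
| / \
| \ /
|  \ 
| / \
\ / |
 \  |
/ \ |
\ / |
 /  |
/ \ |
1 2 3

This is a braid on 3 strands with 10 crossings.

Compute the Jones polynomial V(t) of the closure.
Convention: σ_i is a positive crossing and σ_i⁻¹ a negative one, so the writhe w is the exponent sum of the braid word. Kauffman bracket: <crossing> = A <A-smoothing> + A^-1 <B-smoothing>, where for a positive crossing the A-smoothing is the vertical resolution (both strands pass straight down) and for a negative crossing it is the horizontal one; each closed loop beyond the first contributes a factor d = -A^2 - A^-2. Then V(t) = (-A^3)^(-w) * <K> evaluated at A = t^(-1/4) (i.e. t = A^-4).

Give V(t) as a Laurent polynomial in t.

Reading the diagram top to bottom ('/'-over between positions i,i+1 = s_i, '\'-over = s_i^-1): braid word = s1^-1 s1^-1 s2^-1 s2^-1 s2^-1 s1 s2^-1 s2^-1 s1^-1 s1.
The presented braid s1^-1 s1^-1 s2^-1 s2^-1 s2^-1 s1 s2^-1 s2^-1 s1^-1 s1 on 3 strands reduces by inverse Markov moves (closure unchanged at each step):
  Deconjugate: the word is γ·β·γ⁻¹ with γ = s1^-1 (prefix) and γ⁻¹ = s1 (suffix); strip both.
Reduced to β = s1^-1 s2^-1 s2^-1 s2^-1 s1 s2^-1 s2^-1 s1^-1 on 3 strands, 8 crossings.
Compute on β:
Braid: s1^-1 s2^-1 s2^-1 s2^-1 s1 s2^-1 s2^-1 s1^-1 on 3 strands, 8 crossings.
Writhe w = (#positive) - (#negative) = 1 - 7 = -6.
Enumerate smoothing states for the bracket polynomial. There are 2^8 = 256 states.
Each crossing splits two ways (0=vertical, 1=horizontal). The state's weight is A^(#A-smoothings - #B-smoothings) * d^(loops - 1).
Tabulate the states by total A-exponent and number of loops L (A-exp: L × count):
  A^8: L=6 ×1
  A^6: L=5 ×8
  A^4: L=4 ×27, L=6 ×1
  A^2: L=3 ×49, L=5 ×7
  A^0: L=2 ×49, L=4 ×21
  A^-2: L=1 ×22, L=3 ×34
  A^-4: L=2 ×27, L=4 ×1
  A^-6: L=1 ×5, L=3 ×3
  A^-8: L=2 ×1
Each group contributes A^e * Σ count * d^(L-1):
Powers of d = -A^2 - A^-2: d^2 = A^4 + 2 + A^-4; d^3 = -A^6 - 3*A^2 - 3*A^-2 - A^-6; d^4 = A^8 + 4*A^4 + 6 + 4*A^-4 + A^-8; d^5 = -A^10 - 5*A^6 - 10*A^2 - 10*A^-2 - 5*A^-6 - A^-10.
  A^8 * (d^5) = -A^18 - 5*A^14 - 10*A^10 - 10*A^6 - 5*A^2 - A^-2
  A^6 * (8*d^4) = 8*A^14 + 32*A^10 + 48*A^6 + 32*A^2 + 8*A^-2
  A^4 * (27*d^3 + d^5) = -A^14 - 32*A^10 - 91*A^6 - 91*A^2 - 32*A^-2 - A^-6
  A^2 * (49*d^2 + 7*d^4) = 7*A^10 + 77*A^6 + 140*A^2 + 77*A^-2 + 7*A^-6
  A^0 * (49*d + 21*d^3) = -21*A^6 - 112*A^2 - 112*A^-2 - 21*A^-6
  A^-2 * (22 + 34*d^2) = 34*A^2 + 90*A^-2 + 34*A^-6
  A^-4 * (27*d + d^3) = -A^2 - 30*A^-2 - 30*A^-6 - A^-10
  A^-6 * (5 + 3*d^2) = 3*A^-2 + 11*A^-6 + 3*A^-10
  A^-8 * (d) = -A^-6 - A^-10
Summing the groups: <K> = -A^18 + 2*A^14 - 3*A^10 + 3*A^6 - 3*A^2 + 3*A^-2 - A^-6 + A^-10
Normalise by the writhe: (-A^3)^(-w) = (-A^3)^(6) = A^18, so f(A) = A^18 * <K> = -A^36 + 2*A^32 - 3*A^28 + 3*A^24 - 3*A^20 + 3*A^16 - A^12 + A^8.
Substitute A = t^(-1/4), i.e. A^e → t^(-e/4): V(t) = t^-2 - t^-3 + 3*t^-4 - 3*t^-5 + 3*t^-6 - 3*t^-7 + 2*t^-8 - t^-9

Answer: t^-2 - t^-3 + 3*t^-4 - 3*t^-5 + 3*t^-6 - 3*t^-7 + 2*t^-8 - t^-9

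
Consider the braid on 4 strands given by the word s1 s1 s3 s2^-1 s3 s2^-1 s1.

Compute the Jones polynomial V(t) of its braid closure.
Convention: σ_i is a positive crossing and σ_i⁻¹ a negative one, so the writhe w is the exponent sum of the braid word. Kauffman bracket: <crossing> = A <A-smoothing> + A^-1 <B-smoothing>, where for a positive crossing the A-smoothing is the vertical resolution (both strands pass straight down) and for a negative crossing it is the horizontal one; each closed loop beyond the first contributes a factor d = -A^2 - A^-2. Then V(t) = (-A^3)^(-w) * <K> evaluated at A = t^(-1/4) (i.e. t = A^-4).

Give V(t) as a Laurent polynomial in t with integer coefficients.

-t^6 + 2*t^5 - 2*t^4 + 3*t^3 - 3*t^2 + 2*t - 1 + t^-1

Derivation:
Braid: s1 s1 s3 s2^-1 s3 s2^-1 s1 on 4 strands, 7 crossings.
Writhe w = (#positive) - (#negative) = 5 - 2 = 3.
Enumerate smoothing states for the bracket polynomial. There are 2^7 = 128 states.
Each crossing splits two ways (0=vertical, 1=horizontal). The state's weight is A^(#A-smoothings - #B-smoothings) * d^(loops - 1).
Tabulate the states by total A-exponent and number of loops L (A-exp: L × count):
  A^7: L=4 ×1
  A^5: L=3 ×7
  A^3: L=2 ×17, L=4 ×4
  A^1: L=1 ×15, L=3 ×19, L=5 ×1
  A^-1: L=2 ×27, L=4 ×8
  A^-3: L=3 ×20, L=5 ×1
  A^-5: L=4 ×7
  A^-7: L=5 ×1
Each group contributes A^e * Σ count * d^(L-1):
Powers of d = -A^2 - A^-2: d^2 = A^4 + 2 + A^-4; d^3 = -A^6 - 3*A^2 - 3*A^-2 - A^-6; d^4 = A^8 + 4*A^4 + 6 + 4*A^-4 + A^-8.
  A^7 * (d^3) = -A^13 - 3*A^9 - 3*A^5 - A
  A^5 * (7*d^2) = 7*A^9 + 14*A^5 + 7*A
  A^3 * (17*d + 4*d^3) = -4*A^9 - 29*A^5 - 29*A - 4*A^-3
  A^1 * (15 + 19*d^2 + d^4) = A^9 + 23*A^5 + 59*A + 23*A^-3 + A^-7
  A^-1 * (27*d + 8*d^3) = -8*A^5 - 51*A - 51*A^-3 - 8*A^-7
  A^-3 * (20*d^2 + d^4) = A^5 + 24*A + 46*A^-3 + 24*A^-7 + A^-11
  A^-5 * (7*d^3) = -7*A - 21*A^-3 - 21*A^-7 - 7*A^-11
  A^-7 * (d^4) = A + 4*A^-3 + 6*A^-7 + 4*A^-11 + A^-15
Summing the groups: <K> = -A^13 + A^9 - 2*A^5 + 3*A - 3*A^-3 + 2*A^-7 - 2*A^-11 + A^-15
Normalise by the writhe: (-A^3)^(-w) = (-A^3)^(-3) = -A^-9, so f(A) = -A^-9 * <K> = A^4 - 1 + 2*A^-4 - 3*A^-8 + 3*A^-12 - 2*A^-16 + 2*A^-20 - A^-24.
Substitute A = t^(-1/4), i.e. A^e → t^(-e/4): V(t) = -t^6 + 2*t^5 - 2*t^4 + 3*t^3 - 3*t^2 + 2*t - 1 + t^-1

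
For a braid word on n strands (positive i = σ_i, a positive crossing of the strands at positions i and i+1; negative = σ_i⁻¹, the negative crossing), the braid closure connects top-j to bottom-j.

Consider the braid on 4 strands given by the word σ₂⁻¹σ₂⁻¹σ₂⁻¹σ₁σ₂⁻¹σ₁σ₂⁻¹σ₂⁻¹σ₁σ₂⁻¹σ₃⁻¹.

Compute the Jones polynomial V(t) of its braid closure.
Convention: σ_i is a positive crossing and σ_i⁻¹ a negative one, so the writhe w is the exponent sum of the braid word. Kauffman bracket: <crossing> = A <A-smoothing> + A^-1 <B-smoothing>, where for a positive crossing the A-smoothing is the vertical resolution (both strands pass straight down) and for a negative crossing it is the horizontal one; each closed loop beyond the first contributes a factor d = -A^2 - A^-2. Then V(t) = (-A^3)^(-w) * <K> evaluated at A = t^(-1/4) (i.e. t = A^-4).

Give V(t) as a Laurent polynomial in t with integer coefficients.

The presented braid s2^-1 s2^-1 s2^-1 s1 s2^-1 s1 s2^-1 s2^-1 s1 s2^-1 s3^-1 on 4 strands reduces by inverse Markov moves (closure unchanged at each step):
  Destabilize: the word has the form β·s3^-1 where s3^-1 occurs only as the final letter (β ∈ B_3); drop it and the last strand → 3 strands.
Reduced to β = s2^-1 s2^-1 s2^-1 s1 s2^-1 s1 s2^-1 s2^-1 s1 s2^-1 on 3 strands, 10 crossings.
Compute on β:
Braid: s2^-1 s2^-1 s2^-1 s1 s2^-1 s1 s2^-1 s2^-1 s1 s2^-1 on 3 strands, 10 crossings.
Writhe w = (#positive) - (#negative) = 3 - 7 = -4.
State-sum expansion of <K>. There are 2^10 = 1024 states.
For each crossing: s=0 is the vertical smoothing, s=1 horizontal. Crossing k contributes A^(sign_k * (1 - 2*s_k)); loop factor d = -A^2 - A^-2.
Tabulate the states by total A-exponent and number of loops L (A-exp: L × count):
  A^10: L=8 ×1
  A^8: L=7 ×10
  A^6: L=6 ×45
  A^4: L=5 ×119, L=7 ×1
  A^2: L=4 ×202, L=6 ×8
  A^0: L=3 ×224, L=5 ×28
  A^-2: L=2 ×156, L=4 ×53, L=6 ×1
  A^-4: L=1 ×57, L=3 ×59, L=5 ×4
  A^-6: L=2 ×38, L=4 ×7
  A^-8: L=3 ×10
  A^-10: L=4 ×1
Each group contributes A^e * Σ count * d^(L-1):
Powers of d = -A^2 - A^-2: d^2 = A^4 + 2 + A^-4; d^3 = -A^6 - 3*A^2 - 3*A^-2 - A^-6; d^4 = A^8 + 4*A^4 + 6 + 4*A^-4 + A^-8; d^5 = -A^10 - 5*A^6 - 10*A^2 - 10*A^-2 - 5*A^-6 - A^-10; d^6 = A^12 + 6*A^8 + 15*A^4 + 20 + 15*A^-4 + 6*A^-8 + A^-12; d^7 = -A^14 - 7*A^10 - 21*A^6 - 35*A^2 - 35*A^-2 - 21*A^-6 - 7*A^-10 - A^-14.
  A^10 * (d^7) = -A^24 - 7*A^20 - 21*A^16 - 35*A^12 - 35*A^8 - 21*A^4 - 7 - A^-4
  A^8 * (10*d^6) = 10*A^20 + 60*A^16 + 150*A^12 + 200*A^8 + 150*A^4 + 60 + 10*A^-4
  A^6 * (45*d^5) = -45*A^16 - 225*A^12 - 450*A^8 - 450*A^4 - 225 - 45*A^-4
  A^4 * (119*d^4 + d^6) = A^16 + 125*A^12 + 491*A^8 + 734*A^4 + 491 + 125*A^-4 + A^-8
  A^2 * (202*d^3 + 8*d^5) = -8*A^12 - 242*A^8 - 686*A^4 - 686 - 242*A^-4 - 8*A^-8
  A^0 * (224*d^2 + 28*d^4) = 28*A^8 + 336*A^4 + 616 + 336*A^-4 + 28*A^-8
  A^-2 * (156*d + 53*d^3 + d^5) = -A^8 - 58*A^4 - 325 - 325*A^-4 - 58*A^-8 - A^-12
  A^-4 * (57 + 59*d^2 + 4*d^4) = 4*A^4 + 75 + 199*A^-4 + 75*A^-8 + 4*A^-12
  A^-6 * (38*d + 7*d^3) = -7 - 59*A^-4 - 59*A^-8 - 7*A^-12
  A^-8 * (10*d^2) = 10*A^-4 + 20*A^-8 + 10*A^-12
  A^-10 * (d^3) = -A^-4 - 3*A^-8 - 3*A^-12 - A^-16
Summing the groups: <K> = -A^24 + 3*A^20 - 5*A^16 + 7*A^12 - 9*A^8 + 9*A^4 - 8 + 7*A^-4 - 4*A^-8 + 3*A^-12 - A^-16
Normalise by the writhe: (-A^3)^(-w) = (-A^3)^(4) = A^12, so f(A) = A^12 * <K> = -A^36 + 3*A^32 - 5*A^28 + 7*A^24 - 9*A^20 + 9*A^16 - 8*A^12 + 7*A^8 - 4*A^4 + 3 - A^-4.
Substitute A = t^(-1/4), i.e. A^e → t^(-e/4): V(t) = -t + 3 - 4*t^-1 + 7*t^-2 - 8*t^-3 + 9*t^-4 - 9*t^-5 + 7*t^-6 - 5*t^-7 + 3*t^-8 - t^-9

Answer: -t + 3 - 4*t^-1 + 7*t^-2 - 8*t^-3 + 9*t^-4 - 9*t^-5 + 7*t^-6 - 5*t^-7 + 3*t^-8 - t^-9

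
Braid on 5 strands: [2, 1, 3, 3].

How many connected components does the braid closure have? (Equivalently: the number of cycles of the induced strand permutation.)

3

Derivation:
Track the strand permutation on 5 strands, starting from identity.
  step 1: s2 swaps positions 2,3 -> [1 3 2 4 5]
  step 2: s1 swaps positions 1,2 -> [3 1 2 4 5]
  step 3: s3 swaps positions 3,4 -> [3 1 4 2 5]
  step 4: s3 swaps positions 3,4 -> [3 1 2 4 5]
Final permutation (position -> original strand): [3 1 2 4 5]
Closure components = cycle count of this permutation = 3.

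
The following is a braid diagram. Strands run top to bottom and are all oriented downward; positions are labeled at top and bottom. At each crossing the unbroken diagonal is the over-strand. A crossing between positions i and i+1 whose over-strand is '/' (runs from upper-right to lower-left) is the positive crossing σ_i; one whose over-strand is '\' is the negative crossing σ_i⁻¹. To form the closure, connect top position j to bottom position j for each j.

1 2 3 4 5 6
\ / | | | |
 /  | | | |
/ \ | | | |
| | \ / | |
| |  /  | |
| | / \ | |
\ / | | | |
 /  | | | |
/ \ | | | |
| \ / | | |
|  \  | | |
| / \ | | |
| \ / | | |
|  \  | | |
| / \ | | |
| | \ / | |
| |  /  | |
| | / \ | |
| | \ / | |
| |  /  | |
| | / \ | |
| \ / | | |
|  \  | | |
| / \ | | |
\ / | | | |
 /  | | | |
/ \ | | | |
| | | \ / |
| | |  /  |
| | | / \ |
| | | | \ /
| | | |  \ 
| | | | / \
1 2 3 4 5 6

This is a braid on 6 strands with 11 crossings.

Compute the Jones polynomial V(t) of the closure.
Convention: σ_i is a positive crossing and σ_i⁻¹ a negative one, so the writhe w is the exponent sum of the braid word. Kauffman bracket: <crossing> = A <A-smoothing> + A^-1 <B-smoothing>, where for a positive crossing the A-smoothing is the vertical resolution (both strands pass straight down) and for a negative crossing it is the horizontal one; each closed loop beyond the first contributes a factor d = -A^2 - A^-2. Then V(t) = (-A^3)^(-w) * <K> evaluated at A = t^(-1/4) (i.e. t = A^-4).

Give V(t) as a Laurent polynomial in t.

Reading the diagram top to bottom ('/'-over between positions i,i+1 = s_i, '\'-over = s_i^-1): braid word = s1 s3 s1 s2^-1 s2^-1 s3 s3 s2^-1 s1 s4 s5^-1.
The presented braid s1 s3 s1 s2^-1 s2^-1 s3 s3 s2^-1 s1 s4 s5^-1 on 6 strands reduces by inverse Markov moves (closure unchanged at each step):
  Destabilize: the word has the form β·s5^-1 where s5^-1 occurs only as the final letter (β ∈ B_5); drop it and the last strand → 5 strands.
  Destabilize: the word has the form β·s4 where s4 occurs only as the final letter (β ∈ B_4); drop it and the last strand → 4 strands.
Reduced to β = s1 s3 s1 s2^-1 s2^-1 s3 s3 s2^-1 s1 on 4 strands, 9 crossings.
Compute on β:
Braid: s1 s3 s1 s2^-1 s2^-1 s3 s3 s2^-1 s1 on 4 strands, 9 crossings.
Writhe w = (#positive) - (#negative) = 6 - 3 = 3.
Enumerate smoothing states for the bracket polynomial. There are 2^9 = 512 states.
For each crossing: s=0 is the vertical smoothing, s=1 horizontal. Crossing k contributes A^(sign_k * (1 - 2*s_k)); loop factor d = -A^2 - A^-2.
Tabulate the states by total A-exponent and number of loops L (A-exp: L × count):
  A^9: L=5 ×1
  A^7: L=4 ×9
  A^5: L=3 ×32, L=5 ×4
  A^3: L=2 ×55, L=4 ×28, L=6 ×1
  A^1: L=1 ×39, L=3 ×77, L=5 ×10
  A^-1: L=2 ×81, L=4 ×44, L=6 ×1
  A^-3: L=3 ×73, L=5 ×11
  A^-5: L=4 ×35, L=6 ×1
  A^-7: L=5 ×9
  A^-9: L=6 ×1
Each group contributes A^e * Σ count * d^(L-1):
Powers of d = -A^2 - A^-2: d^2 = A^4 + 2 + A^-4; d^3 = -A^6 - 3*A^2 - 3*A^-2 - A^-6; d^4 = A^8 + 4*A^4 + 6 + 4*A^-4 + A^-8; d^5 = -A^10 - 5*A^6 - 10*A^2 - 10*A^-2 - 5*A^-6 - A^-10.
  A^9 * (d^4) = A^17 + 4*A^13 + 6*A^9 + 4*A^5 + A
  A^7 * (9*d^3) = -9*A^13 - 27*A^9 - 27*A^5 - 9*A
  A^5 * (32*d^2 + 4*d^4) = 4*A^13 + 48*A^9 + 88*A^5 + 48*A + 4*A^-3
  A^3 * (55*d + 28*d^3 + d^5) = -A^13 - 33*A^9 - 149*A^5 - 149*A - 33*A^-3 - A^-7
  A^1 * (39 + 77*d^2 + 10*d^4) = 10*A^9 + 117*A^5 + 253*A + 117*A^-3 + 10*A^-7
  A^-1 * (81*d + 44*d^3 + d^5) = -A^9 - 49*A^5 - 223*A - 223*A^-3 - 49*A^-7 - A^-11
  A^-3 * (73*d^2 + 11*d^4) = 11*A^5 + 117*A + 212*A^-3 + 117*A^-7 + 11*A^-11
  A^-5 * (35*d^3 + d^5) = -A^5 - 40*A - 115*A^-3 - 115*A^-7 - 40*A^-11 - A^-15
  A^-7 * (9*d^4) = 9*A + 36*A^-3 + 54*A^-7 + 36*A^-11 + 9*A^-15
  A^-9 * (d^5) = -A - 5*A^-3 - 10*A^-7 - 10*A^-11 - 5*A^-15 - A^-19
Summing the groups: <K> = A^17 - 2*A^13 + 3*A^9 - 6*A^5 + 6*A - 7*A^-3 + 6*A^-7 - 4*A^-11 + 3*A^-15 - A^-19
Normalise by the writhe: (-A^3)^(-w) = (-A^3)^(-3) = -A^-9, so f(A) = -A^-9 * <K> = -A^8 + 2*A^4 - 3 + 6*A^-4 - 6*A^-8 + 7*A^-12 - 6*A^-16 + 4*A^-20 - 3*A^-24 + A^-28.
Substitute A = t^(-1/4), i.e. A^e → t^(-e/4): V(t) = t^7 - 3*t^6 + 4*t^5 - 6*t^4 + 7*t^3 - 6*t^2 + 6*t - 3 + 2*t^-1 - t^-2

Answer: t^7 - 3*t^6 + 4*t^5 - 6*t^4 + 7*t^3 - 6*t^2 + 6*t - 3 + 2*t^-1 - t^-2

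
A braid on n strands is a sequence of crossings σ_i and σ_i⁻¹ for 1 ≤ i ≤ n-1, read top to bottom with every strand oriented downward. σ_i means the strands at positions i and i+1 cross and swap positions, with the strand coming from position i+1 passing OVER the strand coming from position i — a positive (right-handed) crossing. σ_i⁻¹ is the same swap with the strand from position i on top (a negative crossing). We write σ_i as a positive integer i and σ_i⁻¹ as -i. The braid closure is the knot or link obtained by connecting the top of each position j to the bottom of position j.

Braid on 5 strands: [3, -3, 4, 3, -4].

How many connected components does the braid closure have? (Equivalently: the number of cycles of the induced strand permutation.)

4

Derivation:
Track the strand permutation on 5 strands, starting from identity.
  step 1: s3 swaps positions 3,4 -> [1 2 4 3 5]
  step 2: s3^-1 swaps positions 3,4 -> [1 2 3 4 5]
  step 3: s4 swaps positions 4,5 -> [1 2 3 5 4]
  step 4: s3 swaps positions 3,4 -> [1 2 5 3 4]
  step 5: s4^-1 swaps positions 4,5 -> [1 2 5 4 3]
Final permutation (position -> original strand): [1 2 5 4 3]
Closure components = cycle count of this permutation = 4.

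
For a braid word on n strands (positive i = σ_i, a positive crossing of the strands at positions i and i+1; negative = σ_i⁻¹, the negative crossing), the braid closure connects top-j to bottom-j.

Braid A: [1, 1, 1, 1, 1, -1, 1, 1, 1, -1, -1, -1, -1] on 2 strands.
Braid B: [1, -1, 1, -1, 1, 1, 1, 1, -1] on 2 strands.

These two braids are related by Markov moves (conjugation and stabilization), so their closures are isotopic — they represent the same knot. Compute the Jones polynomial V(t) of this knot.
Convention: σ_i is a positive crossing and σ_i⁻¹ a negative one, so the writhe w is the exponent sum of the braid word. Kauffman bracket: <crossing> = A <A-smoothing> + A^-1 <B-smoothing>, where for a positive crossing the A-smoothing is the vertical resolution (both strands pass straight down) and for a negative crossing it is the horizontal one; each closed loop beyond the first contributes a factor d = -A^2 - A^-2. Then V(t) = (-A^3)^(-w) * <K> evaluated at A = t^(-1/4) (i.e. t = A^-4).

Markov-equivalent braids have isotopic closures, hence identical knot invariants. Strip the Markov moves from each word to reach a common short braid β, then compute V(t) once on β.
Braid A: s1 s1 s1 s1 s1 s1^-1 s1 s1 s1 s1^-1 s1^-1 s1^-1 s1^-1 on 2 strands reduces by inverse Markov moves (closure unchanged at each step):
  Deconjugate: the word is γ·β·γ⁻¹ with γ = s1 s1 (prefix) and γ⁻¹ = s1^-1 s1^-1 (suffix); strip both.
  Deconjugate: the word is γ·β·γ⁻¹ with γ = s1 s1 (prefix) and γ⁻¹ = s1^-1 s1^-1 (suffix); strip both.
Reduced to β = s1 s1^-1 s1 s1 s1 on 2 strands, 5 crossings.
Braid B: s1 s1^-1 s1 s1^-1 s1 s1 s1 s1 s1^-1 on 2 strands reduces by inverse Markov moves (closure unchanged at each step):
  Deconjugate: the word is γ·β·γ⁻¹ with γ = s1 s1^-1 (prefix) and γ⁻¹ = s1 s1^-1 (suffix); strip both.
Reduced to β = s1 s1^-1 s1 s1 s1 on 2 strands, 5 crossings.
Both give the same β = s1 s1^-1 s1 s1 s1 on 2 strands, so one state sum suffices:
First cancel adjacent σ_i σ_i⁻¹ pairs (Reidemeister II — same braid, same closure): s1 s1^-1 s1 s1 s1 → s1 s1 s1.
Braid: s1 s1 s1 on 2 strands, 3 crossings.
Writhe w = (#positive) - (#negative) = 3 - 0 = 3.
Computing the Kauffman bracket via state sum. There are 2^3 = 8 states.
Smooth each crossing (0=||, 1=⌣⌢); contribution A^(Σ sign_k(1-2s_k)) * d^(L-1).
  state 000: A-exp=+3, loops=2, term = A^3 * d^1
  state 001: A-exp=+1, loops=1, term = A^1 * d^0
  state 010: A-exp=+1, loops=1, term = A^1 * d^0
  state 011: A-exp=-1, loops=2, term = A^-1 * d^1
  state 100: A-exp=+1, loops=1, term = A^1 * d^0
  state 101: A-exp=-1, loops=2, term = A^-1 * d^1
  state 110: A-exp=-1, loops=2, term = A^-1 * d^1
  state 111: A-exp=-3, loops=3, term = A^-3 * d^2
Collect the terms by A-exponent (count of states per loop number):
Powers of d = -A^2 - A^-2: d^2 = A^4 + 2 + A^-4.
  A^3 * (d) = -A^5 - A
  A^1 * (3) = 3*A
  A^-1 * (3*d) = -3*A - 3*A^-3
  A^-3 * (d^2) = A + 2*A^-3 + A^-7
Summing the groups: <K> = -A^5 - A^-3 + A^-7
Normalise by the writhe: (-A^3)^(-w) = (-A^3)^(-3) = -A^-9, so f(A) = -A^-9 * <K> = A^-4 + A^-12 - A^-16.
Substitute A = t^(-1/4), i.e. A^e → t^(-e/4): V(t) = -t^4 + t^3 + t

Answer: -t^4 + t^3 + t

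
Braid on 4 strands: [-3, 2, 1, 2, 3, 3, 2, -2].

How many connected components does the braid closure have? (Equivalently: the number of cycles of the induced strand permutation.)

Track the strand permutation on 4 strands, starting from identity.
  step 1: s3^-1 swaps positions 3,4 -> [1 2 4 3]
  step 2: s2 swaps positions 2,3 -> [1 4 2 3]
  step 3: s1 swaps positions 1,2 -> [4 1 2 3]
  step 4: s2 swaps positions 2,3 -> [4 2 1 3]
  step 5: s3 swaps positions 3,4 -> [4 2 3 1]
  step 6: s3 swaps positions 3,4 -> [4 2 1 3]
  step 7: s2 swaps positions 2,3 -> [4 1 2 3]
  step 8: s2^-1 swaps positions 2,3 -> [4 2 1 3]
Final permutation (position -> original strand): [4 2 1 3]
Closure components = cycle count of this permutation = 2.

Answer: 2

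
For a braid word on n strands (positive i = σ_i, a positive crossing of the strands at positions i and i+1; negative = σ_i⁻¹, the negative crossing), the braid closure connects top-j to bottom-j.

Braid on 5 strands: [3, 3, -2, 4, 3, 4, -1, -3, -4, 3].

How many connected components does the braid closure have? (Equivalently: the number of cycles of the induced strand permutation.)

Track the strand permutation on 5 strands, starting from identity.
  step 1: s3 swaps positions 3,4 -> [1 2 4 3 5]
  step 2: s3 swaps positions 3,4 -> [1 2 3 4 5]
  step 3: s2^-1 swaps positions 2,3 -> [1 3 2 4 5]
  step 4: s4 swaps positions 4,5 -> [1 3 2 5 4]
  step 5: s3 swaps positions 3,4 -> [1 3 5 2 4]
  step 6: s4 swaps positions 4,5 -> [1 3 5 4 2]
  step 7: s1^-1 swaps positions 1,2 -> [3 1 5 4 2]
  step 8: s3^-1 swaps positions 3,4 -> [3 1 4 5 2]
  step 9: s4^-1 swaps positions 4,5 -> [3 1 4 2 5]
  step 10: s3 swaps positions 3,4 -> [3 1 2 4 5]
Final permutation (position -> original strand): [3 1 2 4 5]
Closure components = cycle count of this permutation = 3.

Answer: 3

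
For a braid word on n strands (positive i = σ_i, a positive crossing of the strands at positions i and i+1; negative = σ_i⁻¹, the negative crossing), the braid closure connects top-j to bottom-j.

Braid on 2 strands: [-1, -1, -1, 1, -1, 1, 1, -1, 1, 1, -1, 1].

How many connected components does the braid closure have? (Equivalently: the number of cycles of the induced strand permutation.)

Track the strand permutation on 2 strands, starting from identity.
  step 1: s1^-1 swaps positions 1,2 -> [2 1]
  step 2: s1^-1 swaps positions 1,2 -> [1 2]
  step 3: s1^-1 swaps positions 1,2 -> [2 1]
  step 4: s1 swaps positions 1,2 -> [1 2]
  step 5: s1^-1 swaps positions 1,2 -> [2 1]
  step 6: s1 swaps positions 1,2 -> [1 2]
  step 7: s1 swaps positions 1,2 -> [2 1]
  step 8: s1^-1 swaps positions 1,2 -> [1 2]
  step 9: s1 swaps positions 1,2 -> [2 1]
  step 10: s1 swaps positions 1,2 -> [1 2]
  step 11: s1^-1 swaps positions 1,2 -> [2 1]
  step 12: s1 swaps positions 1,2 -> [1 2]
Final permutation (position -> original strand): [1 2]
Closure components = cycle count of this permutation = 2.

Answer: 2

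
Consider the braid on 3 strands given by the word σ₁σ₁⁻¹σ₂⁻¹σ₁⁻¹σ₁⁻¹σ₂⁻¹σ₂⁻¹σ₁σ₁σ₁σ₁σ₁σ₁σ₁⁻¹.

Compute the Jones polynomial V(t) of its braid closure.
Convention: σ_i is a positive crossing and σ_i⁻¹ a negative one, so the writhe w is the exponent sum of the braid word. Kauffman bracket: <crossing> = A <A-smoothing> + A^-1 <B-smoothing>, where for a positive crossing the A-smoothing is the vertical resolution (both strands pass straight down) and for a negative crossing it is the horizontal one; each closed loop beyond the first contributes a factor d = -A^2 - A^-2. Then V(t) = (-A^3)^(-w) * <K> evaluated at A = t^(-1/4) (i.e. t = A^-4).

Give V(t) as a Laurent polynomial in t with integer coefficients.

-t^4 + t^3 - t^2 + 2*t - 1 + 2*t^-1 - t^-2 + t^-3 - t^-4

Derivation:
The presented braid s1 s1^-1 s2^-1 s1^-1 s1^-1 s2^-1 s2^-1 s1 s1 s1 s1 s1 s1 s1^-1 on 3 strands reduces by inverse Markov moves (closure unchanged at each step):
  Deconjugate: the word is γ·β·γ⁻¹ with γ = s1 s1^-1 (prefix) and γ⁻¹ = s1 s1^-1 (suffix); strip both.
Reduced to β = s2^-1 s1^-1 s1^-1 s2^-1 s2^-1 s1 s1 s1 s1 s1 on 3 strands, 10 crossings.
Compute on β:
Braid: s2^-1 s1^-1 s1^-1 s2^-1 s2^-1 s1 s1 s1 s1 s1 on 3 strands, 10 crossings.
Writhe w = (#positive) - (#negative) = 5 - 5 = 0.
Enumerate smoothing states for the bracket polynomial. There are 2^10 = 1024 states.
For each crossing: s=0 is the vertical smoothing, s=1 horizontal. Crossing k contributes A^(sign_k * (1 - 2*s_k)); loop factor d = -A^2 - A^-2.
Tabulate the states by total A-exponent and number of loops L (A-exp: L × count):
  A^10: L=4 ×1
  A^8: L=3 ×10
  A^6: L=2 ×29, L=4 ×16
  A^4: L=1 ×26, L=3 ×74, L=5 ×20
  A^2: L=2 ×90, L=4 ×105, L=6 ×15
  A^0: L=1 ×15, L=3 ×141, L=5 ×90, L=7 ×6
  A^-2: L=2 ×35, L=4 ×130, L=6 ×44, L=8 ×1
  A^-4: L=3 ×40, L=5 ×69, L=7 ×11
  A^-6: L=4 ×25, L=6 ×19, L=8 ×1
  A^-8: L=5 ×8, L=7 ×2
  A^-10: L=6 ×1
Each group contributes A^e * Σ count * d^(L-1):
Powers of d = -A^2 - A^-2: d^2 = A^4 + 2 + A^-4; d^3 = -A^6 - 3*A^2 - 3*A^-2 - A^-6; d^4 = A^8 + 4*A^4 + 6 + 4*A^-4 + A^-8; d^5 = -A^10 - 5*A^6 - 10*A^2 - 10*A^-2 - 5*A^-6 - A^-10; d^6 = A^12 + 6*A^8 + 15*A^4 + 20 + 15*A^-4 + 6*A^-8 + A^-12; d^7 = -A^14 - 7*A^10 - 21*A^6 - 35*A^2 - 35*A^-2 - 21*A^-6 - 7*A^-10 - A^-14.
  A^10 * (d^3) = -A^16 - 3*A^12 - 3*A^8 - A^4
  A^8 * (10*d^2) = 10*A^12 + 20*A^8 + 10*A^4
  A^6 * (29*d + 16*d^3) = -16*A^12 - 77*A^8 - 77*A^4 - 16
  A^4 * (26 + 74*d^2 + 20*d^4) = 20*A^12 + 154*A^8 + 294*A^4 + 154 + 20*A^-4
  A^2 * (90*d + 105*d^3 + 15*d^5) = -15*A^12 - 180*A^8 - 555*A^4 - 555 - 180*A^-4 - 15*A^-8
  A^0 * (15 + 141*d^2 + 90*d^4 + 6*d^6) = 6*A^12 + 126*A^8 + 591*A^4 + 957 + 591*A^-4 + 126*A^-8 + 6*A^-12
  A^-2 * (35*d + 130*d^3 + 44*d^5 + d^7) = -A^12 - 51*A^8 - 371*A^4 - 900 - 900*A^-4 - 371*A^-8 - 51*A^-12 - A^-16
  A^-4 * (40*d^2 + 69*d^4 + 11*d^6) = 11*A^8 + 135*A^4 + 481 + 714*A^-4 + 481*A^-8 + 135*A^-12 + 11*A^-16
  A^-6 * (25*d^3 + 19*d^5 + d^7) = -A^8 - 26*A^4 - 141 - 300*A^-4 - 300*A^-8 - 141*A^-12 - 26*A^-16 - A^-20
  A^-8 * (8*d^4 + 2*d^6) = 2*A^4 + 20 + 62*A^-4 + 88*A^-8 + 62*A^-12 + 20*A^-16 + 2*A^-20
  A^-10 * (d^5) = -1 - 5*A^-4 - 10*A^-8 - 10*A^-12 - 5*A^-16 - A^-20
Summing the groups: <K> = -A^16 + A^12 - A^8 + 2*A^4 - 1 + 2*A^-4 - A^-8 + A^-12 - A^-16
Normalise by the writhe: (-A^3)^(-w) = (-A^3)^(0) = 1, so f(A) = 1 * <K> = -A^16 + A^12 - A^8 + 2*A^4 - 1 + 2*A^-4 - A^-8 + A^-12 - A^-16.
Substitute A = t^(-1/4), i.e. A^e → t^(-e/4): V(t) = -t^4 + t^3 - t^2 + 2*t - 1 + 2*t^-1 - t^-2 + t^-3 - t^-4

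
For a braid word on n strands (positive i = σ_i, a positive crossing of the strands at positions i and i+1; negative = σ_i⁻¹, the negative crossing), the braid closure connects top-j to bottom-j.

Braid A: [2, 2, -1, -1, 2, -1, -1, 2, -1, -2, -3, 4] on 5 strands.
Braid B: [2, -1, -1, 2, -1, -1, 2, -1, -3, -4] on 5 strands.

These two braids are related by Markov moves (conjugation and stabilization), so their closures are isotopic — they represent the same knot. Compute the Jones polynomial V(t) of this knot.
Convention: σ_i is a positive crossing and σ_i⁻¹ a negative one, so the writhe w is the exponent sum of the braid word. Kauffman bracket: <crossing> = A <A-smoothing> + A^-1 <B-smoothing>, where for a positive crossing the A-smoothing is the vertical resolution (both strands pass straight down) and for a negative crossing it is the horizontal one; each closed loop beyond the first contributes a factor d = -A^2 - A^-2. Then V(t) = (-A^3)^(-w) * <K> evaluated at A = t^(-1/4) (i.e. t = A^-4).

Markov-equivalent braids have isotopic closures, hence identical knot invariants. Strip the Markov moves from each word to reach a common short braid β, then compute V(t) once on β.
Braid A: s2 s2 s1^-1 s1^-1 s2 s1^-1 s1^-1 s2 s1^-1 s2^-1 s3^-1 s4 on 5 strands reduces by inverse Markov moves (closure unchanged at each step):
  Destabilize: the word has the form β·s4 where s4 occurs only as the final letter (β ∈ B_4); drop it and the last strand → 4 strands.
  Destabilize: the word has the form β·s3^-1 where s3^-1 occurs only as the final letter (β ∈ B_3); drop it and the last strand → 3 strands.
  Deconjugate: the word is γ·β·γ⁻¹ with γ = s2 (prefix) and γ⁻¹ = s2^-1 (suffix); strip both.
Reduced to β = s2 s1^-1 s1^-1 s2 s1^-1 s1^-1 s2 s1^-1 on 3 strands, 8 crossings.
Braid B: s2 s1^-1 s1^-1 s2 s1^-1 s1^-1 s2 s1^-1 s3^-1 s4^-1 on 5 strands reduces by inverse Markov moves (closure unchanged at each step):
  Destabilize: the word has the form β·s4^-1 where s4^-1 occurs only as the final letter (β ∈ B_4); drop it and the last strand → 4 strands.
  Destabilize: the word has the form β·s3^-1 where s3^-1 occurs only as the final letter (β ∈ B_3); drop it and the last strand → 3 strands.
Reduced to β = s2 s1^-1 s1^-1 s2 s1^-1 s1^-1 s2 s1^-1 on 3 strands, 8 crossings.
Both give the same β = s2 s1^-1 s1^-1 s2 s1^-1 s1^-1 s2 s1^-1 on 3 strands, so one state sum suffices:
Braid: s2 s1^-1 s1^-1 s2 s1^-1 s1^-1 s2 s1^-1 on 3 strands, 8 crossings.
Writhe w = (#positive) - (#negative) = 3 - 5 = -2.
Computing the Kauffman bracket via state sum. There are 2^8 = 256 states.
Smooth each crossing (0=||, 1=⌣⌢); contribution A^(Σ sign_k(1-2s_k)) * d^(L-1).
Tabulate the states by total A-exponent and number of loops L (A-exp: L × count):
  A^8: L=6 ×1
  A^6: L=5 ×8
  A^4: L=4 ×28
  A^2: L=3 ×55, L=5 ×1
  A^0: L=2 ×63, L=4 ×7
  A^-2: L=1 ×35, L=3 ×21
  A^-4: L=2 ×26, L=4 ×2
  A^-6: L=3 ×8
  A^-8: L=4 ×1
Each group contributes A^e * Σ count * d^(L-1):
Powers of d = -A^2 - A^-2: d^2 = A^4 + 2 + A^-4; d^3 = -A^6 - 3*A^2 - 3*A^-2 - A^-6; d^4 = A^8 + 4*A^4 + 6 + 4*A^-4 + A^-8; d^5 = -A^10 - 5*A^6 - 10*A^2 - 10*A^-2 - 5*A^-6 - A^-10.
  A^8 * (d^5) = -A^18 - 5*A^14 - 10*A^10 - 10*A^6 - 5*A^2 - A^-2
  A^6 * (8*d^4) = 8*A^14 + 32*A^10 + 48*A^6 + 32*A^2 + 8*A^-2
  A^4 * (28*d^3) = -28*A^10 - 84*A^6 - 84*A^2 - 28*A^-2
  A^2 * (55*d^2 + d^4) = A^10 + 59*A^6 + 116*A^2 + 59*A^-2 + A^-6
  A^0 * (63*d + 7*d^3) = -7*A^6 - 84*A^2 - 84*A^-2 - 7*A^-6
  A^-2 * (35 + 21*d^2) = 21*A^2 + 77*A^-2 + 21*A^-6
  A^-4 * (26*d + 2*d^3) = -2*A^2 - 32*A^-2 - 32*A^-6 - 2*A^-10
  A^-6 * (8*d^2) = 8*A^-2 + 16*A^-6 + 8*A^-10
  A^-8 * (d^3) = -A^-2 - 3*A^-6 - 3*A^-10 - A^-14
Summing the groups: <K> = -A^18 + 3*A^14 - 5*A^10 + 6*A^6 - 6*A^2 + 6*A^-2 - 4*A^-6 + 3*A^-10 - A^-14
Normalise by the writhe: (-A^3)^(-w) = (-A^3)^(2) = A^6, so f(A) = A^6 * <K> = -A^24 + 3*A^20 - 5*A^16 + 6*A^12 - 6*A^8 + 6*A^4 - 4 + 3*A^-4 - A^-8.
Substitute A = t^(-1/4), i.e. A^e → t^(-e/4): V(t) = -t^2 + 3*t - 4 + 6*t^-1 - 6*t^-2 + 6*t^-3 - 5*t^-4 + 3*t^-5 - t^-6

Answer: -t^2 + 3*t - 4 + 6*t^-1 - 6*t^-2 + 6*t^-3 - 5*t^-4 + 3*t^-5 - t^-6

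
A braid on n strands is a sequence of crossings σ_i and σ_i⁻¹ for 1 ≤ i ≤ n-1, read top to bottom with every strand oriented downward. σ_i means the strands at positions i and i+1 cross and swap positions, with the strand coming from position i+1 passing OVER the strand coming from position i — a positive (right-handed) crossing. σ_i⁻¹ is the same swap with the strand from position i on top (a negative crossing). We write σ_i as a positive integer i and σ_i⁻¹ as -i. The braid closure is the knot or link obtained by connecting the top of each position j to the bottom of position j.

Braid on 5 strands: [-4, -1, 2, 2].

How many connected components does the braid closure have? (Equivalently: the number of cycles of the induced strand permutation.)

3

Derivation:
Track the strand permutation on 5 strands, starting from identity.
  step 1: s4^-1 swaps positions 4,5 -> [1 2 3 5 4]
  step 2: s1^-1 swaps positions 1,2 -> [2 1 3 5 4]
  step 3: s2 swaps positions 2,3 -> [2 3 1 5 4]
  step 4: s2 swaps positions 2,3 -> [2 1 3 5 4]
Final permutation (position -> original strand): [2 1 3 5 4]
Closure components = cycle count of this permutation = 3.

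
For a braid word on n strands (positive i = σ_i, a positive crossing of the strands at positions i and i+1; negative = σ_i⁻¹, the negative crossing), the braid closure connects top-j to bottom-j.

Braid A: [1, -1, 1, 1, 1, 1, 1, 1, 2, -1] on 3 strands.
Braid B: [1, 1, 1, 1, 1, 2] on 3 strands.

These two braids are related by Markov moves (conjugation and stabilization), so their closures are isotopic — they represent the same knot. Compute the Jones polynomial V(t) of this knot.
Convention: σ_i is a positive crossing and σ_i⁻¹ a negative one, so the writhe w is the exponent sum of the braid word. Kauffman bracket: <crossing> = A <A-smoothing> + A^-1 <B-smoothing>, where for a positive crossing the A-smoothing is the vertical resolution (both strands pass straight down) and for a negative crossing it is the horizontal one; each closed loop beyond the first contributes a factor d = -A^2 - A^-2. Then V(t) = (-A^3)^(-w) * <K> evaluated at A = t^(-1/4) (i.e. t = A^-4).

-t^7 + t^6 - t^5 + t^4 + t^2

Derivation:
Markov-equivalent braids have isotopic closures, hence identical knot invariants. Strip the Markov moves from each word to reach a common short braid β, then compute V(t) once on β.
Braid A: s1 s1^-1 s1 s1 s1 s1 s1 s1 s2 s1^-1 on 3 strands reduces by inverse Markov moves (closure unchanged at each step):
  Deconjugate: the word is γ·β·γ⁻¹ with γ = s1 (prefix) and γ⁻¹ = s1^-1 (suffix); strip both.
  Destabilize: the word has the form β·s2 where s2 occurs only as the final letter (β ∈ B_2); drop it and the last strand → 2 strands.
  Deconjugate: the word is γ·β·γ⁻¹ with γ = s1^-1 (prefix) and γ⁻¹ = s1 (suffix); strip both.
Reduced to β = s1 s1 s1 s1 s1 on 2 strands, 5 crossings.
Braid B: s1 s1 s1 s1 s1 s2 on 3 strands reduces by inverse Markov moves (closure unchanged at each step):
  Destabilize: the word has the form β·s2 where s2 occurs only as the final letter (β ∈ B_2); drop it and the last strand → 2 strands.
Reduced to β = s1 s1 s1 s1 s1 on 2 strands, 5 crossings.
Both give the same β = s1 s1 s1 s1 s1 on 2 strands, so one state sum suffices:
Braid: s1 s1 s1 s1 s1 on 2 strands, 5 crossings.
Writhe w = (#positive) - (#negative) = 5 - 0 = 5.
State-sum expansion of <K>. There are 2^5 = 32 states.
Smooth each crossing (0=||, 1=⌣⌢); contribution A^(Σ sign_k(1-2s_k)) * d^(L-1).
  state 00000: A-exp=+5, loops=2, term = A^5 * d^1
  state 00001: A-exp=+3, loops=1, term = A^3 * d^0
  state 00010: A-exp=+3, loops=1, term = A^3 * d^0
  state 00011: A-exp=+1, loops=2, term = A^1 * d^1
  state 00100: A-exp=+3, loops=1, term = A^3 * d^0
  state 00101: A-exp=+1, loops=2, term = A^1 * d^1
  state 00110: A-exp=+1, loops=2, term = A^1 * d^1
  state 00111: A-exp=-1, loops=3, term = A^-1 * d^2
  state 01000: A-exp=+3, loops=1, term = A^3 * d^0
  state 01001: A-exp=+1, loops=2, term = A^1 * d^1
  state 01010: A-exp=+1, loops=2, term = A^1 * d^1
  state 01011: A-exp=-1, loops=3, term = A^-1 * d^2
  state 01100: A-exp=+1, loops=2, term = A^1 * d^1
  state 01101: A-exp=-1, loops=3, term = A^-1 * d^2
  state 01110: A-exp=-1, loops=3, term = A^-1 * d^2
  state 01111: A-exp=-3, loops=4, term = A^-3 * d^3
  state 10000: A-exp=+3, loops=1, term = A^3 * d^0
  state 10001: A-exp=+1, loops=2, term = A^1 * d^1
  state 10010: A-exp=+1, loops=2, term = A^1 * d^1
  state 10011: A-exp=-1, loops=3, term = A^-1 * d^2
  state 10100: A-exp=+1, loops=2, term = A^1 * d^1
  state 10101: A-exp=-1, loops=3, term = A^-1 * d^2
  state 10110: A-exp=-1, loops=3, term = A^-1 * d^2
  state 10111: A-exp=-3, loops=4, term = A^-3 * d^3
  state 11000: A-exp=+1, loops=2, term = A^1 * d^1
  state 11001: A-exp=-1, loops=3, term = A^-1 * d^2
  state 11010: A-exp=-1, loops=3, term = A^-1 * d^2
  state 11011: A-exp=-3, loops=4, term = A^-3 * d^3
  state 11100: A-exp=-1, loops=3, term = A^-1 * d^2
  state 11101: A-exp=-3, loops=4, term = A^-3 * d^3
  state 11110: A-exp=-3, loops=4, term = A^-3 * d^3
  state 11111: A-exp=-5, loops=5, term = A^-5 * d^4
Collect the terms by A-exponent (count of states per loop number):
Powers of d = -A^2 - A^-2: d^2 = A^4 + 2 + A^-4; d^3 = -A^6 - 3*A^2 - 3*A^-2 - A^-6; d^4 = A^8 + 4*A^4 + 6 + 4*A^-4 + A^-8.
  A^5 * (d) = -A^7 - A^3
  A^3 * (5) = 5*A^3
  A^1 * (10*d) = -10*A^3 - 10*A^-1
  A^-1 * (10*d^2) = 10*A^3 + 20*A^-1 + 10*A^-5
  A^-3 * (5*d^3) = -5*A^3 - 15*A^-1 - 15*A^-5 - 5*A^-9
  A^-5 * (d^4) = A^3 + 4*A^-1 + 6*A^-5 + 4*A^-9 + A^-13
Summing the groups: <K> = -A^7 - A^-1 + A^-5 - A^-9 + A^-13
Normalise by the writhe: (-A^3)^(-w) = (-A^3)^(-5) = -A^-15, so f(A) = -A^-15 * <K> = A^-8 + A^-16 - A^-20 + A^-24 - A^-28.
Substitute A = t^(-1/4), i.e. A^e → t^(-e/4): V(t) = -t^7 + t^6 - t^5 + t^4 + t^2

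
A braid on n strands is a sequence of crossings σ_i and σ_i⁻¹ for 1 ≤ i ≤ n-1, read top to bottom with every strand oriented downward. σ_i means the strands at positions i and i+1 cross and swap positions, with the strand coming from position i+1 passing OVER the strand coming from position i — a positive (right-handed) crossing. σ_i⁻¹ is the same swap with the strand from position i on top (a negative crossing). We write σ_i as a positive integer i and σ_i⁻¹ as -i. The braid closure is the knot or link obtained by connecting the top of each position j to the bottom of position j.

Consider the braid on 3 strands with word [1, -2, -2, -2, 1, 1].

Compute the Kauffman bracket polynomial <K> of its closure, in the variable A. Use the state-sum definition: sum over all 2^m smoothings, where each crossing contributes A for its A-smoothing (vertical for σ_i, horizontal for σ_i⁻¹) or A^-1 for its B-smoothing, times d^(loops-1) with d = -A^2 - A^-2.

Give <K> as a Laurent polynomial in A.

-A^12 + A^8 - A^4 + 3 - A^-4 + A^-8 - A^-12

Derivation:
Braid: s1 s2^-1 s2^-1 s2^-1 s1 s1 on 3 strands, 6 crossings.
Writhe w = (#positive) - (#negative) = 3 - 3 = 0.
Computing the Kauffman bracket via state sum. There are 2^6 = 64 states.
Each crossing splits two ways (0=vertical, 1=horizontal). The state's weight is A^(#A-smoothings - #B-smoothings) * d^(loops - 1).
Tabulate the states by total A-exponent and number of loops L (A-exp: L × count):
  A^6: L=4 ×1
  A^4: L=3 ×6
  A^2: L=2 ×12, L=4 ×3
  A^0: L=1 ×9, L=3 ×10, L=5 ×1
  A^-2: L=2 ×12, L=4 ×3
  A^-4: L=3 ×6
  A^-6: L=4 ×1
Each group contributes A^e * Σ count * d^(L-1):
Powers of d = -A^2 - A^-2: d^2 = A^4 + 2 + A^-4; d^3 = -A^6 - 3*A^2 - 3*A^-2 - A^-6; d^4 = A^8 + 4*A^4 + 6 + 4*A^-4 + A^-8.
  A^6 * (d^3) = -A^12 - 3*A^8 - 3*A^4 - 1
  A^4 * (6*d^2) = 6*A^8 + 12*A^4 + 6
  A^2 * (12*d + 3*d^3) = -3*A^8 - 21*A^4 - 21 - 3*A^-4
  A^0 * (9 + 10*d^2 + d^4) = A^8 + 14*A^4 + 35 + 14*A^-4 + A^-8
  A^-2 * (12*d + 3*d^3) = -3*A^4 - 21 - 21*A^-4 - 3*A^-8
  A^-4 * (6*d^2) = 6 + 12*A^-4 + 6*A^-8
  A^-6 * (d^3) = -1 - 3*A^-4 - 3*A^-8 - A^-12
Summing the groups: <K> = -A^12 + A^8 - A^4 + 3 - A^-4 + A^-8 - A^-12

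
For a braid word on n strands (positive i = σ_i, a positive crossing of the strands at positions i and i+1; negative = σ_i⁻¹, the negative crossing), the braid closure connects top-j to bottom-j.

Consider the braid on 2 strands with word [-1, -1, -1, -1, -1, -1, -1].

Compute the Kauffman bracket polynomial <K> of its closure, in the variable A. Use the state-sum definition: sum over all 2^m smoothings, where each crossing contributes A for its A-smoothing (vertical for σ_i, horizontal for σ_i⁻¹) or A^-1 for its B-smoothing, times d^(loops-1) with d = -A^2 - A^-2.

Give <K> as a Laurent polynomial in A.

Braid: s1^-1 s1^-1 s1^-1 s1^-1 s1^-1 s1^-1 s1^-1 on 2 strands, 7 crossings.
Writhe w = (#positive) - (#negative) = 0 - 7 = -7.
Enumerate smoothing states for the bracket polynomial. There are 2^7 = 128 states.
Smooth each crossing (0=||, 1=⌣⌢); contribution A^(Σ sign_k(1-2s_k)) * d^(L-1).
Tabulate the states by total A-exponent and number of loops L (A-exp: L × count):
  A^7: L=7 ×1
  A^5: L=6 ×7
  A^3: L=5 ×21
  A^1: L=4 ×35
  A^-1: L=3 ×35
  A^-3: L=2 ×21
  A^-5: L=1 ×7
  A^-7: L=2 ×1
Each group contributes A^e * Σ count * d^(L-1):
Powers of d = -A^2 - A^-2: d^2 = A^4 + 2 + A^-4; d^3 = -A^6 - 3*A^2 - 3*A^-2 - A^-6; d^4 = A^8 + 4*A^4 + 6 + 4*A^-4 + A^-8; d^5 = -A^10 - 5*A^6 - 10*A^2 - 10*A^-2 - 5*A^-6 - A^-10; d^6 = A^12 + 6*A^8 + 15*A^4 + 20 + 15*A^-4 + 6*A^-8 + A^-12.
  A^7 * (d^6) = A^19 + 6*A^15 + 15*A^11 + 20*A^7 + 15*A^3 + 6*A^-1 + A^-5
  A^5 * (7*d^5) = -7*A^15 - 35*A^11 - 70*A^7 - 70*A^3 - 35*A^-1 - 7*A^-5
  A^3 * (21*d^4) = 21*A^11 + 84*A^7 + 126*A^3 + 84*A^-1 + 21*A^-5
  A^1 * (35*d^3) = -35*A^7 - 105*A^3 - 105*A^-1 - 35*A^-5
  A^-1 * (35*d^2) = 35*A^3 + 70*A^-1 + 35*A^-5
  A^-3 * (21*d) = -21*A^-1 - 21*A^-5
  A^-5 * (7) = 7*A^-5
  A^-7 * (d) = -A^-5 - A^-9
Summing the groups: <K> = A^19 - A^15 + A^11 - A^7 + A^3 - A^-1 - A^-9

Answer: A^19 - A^15 + A^11 - A^7 + A^3 - A^-1 - A^-9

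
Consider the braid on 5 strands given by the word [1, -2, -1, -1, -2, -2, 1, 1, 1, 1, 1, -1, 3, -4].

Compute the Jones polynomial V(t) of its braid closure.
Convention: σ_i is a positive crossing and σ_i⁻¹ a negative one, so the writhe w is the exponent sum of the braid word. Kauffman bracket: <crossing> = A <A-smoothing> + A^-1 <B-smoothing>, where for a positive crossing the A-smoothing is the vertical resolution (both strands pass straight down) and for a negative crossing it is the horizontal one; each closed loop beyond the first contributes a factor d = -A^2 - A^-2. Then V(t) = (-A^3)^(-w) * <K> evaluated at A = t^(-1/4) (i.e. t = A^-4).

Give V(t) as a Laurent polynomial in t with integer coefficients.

-t^4 + t^3 - t^2 + 2*t - 1 + 2*t^-1 - t^-2 + t^-3 - t^-4

Derivation:
The presented braid s1 s2^-1 s1^-1 s1^-1 s2^-1 s2^-1 s1 s1 s1 s1 s1 s1^-1 s3 s4^-1 on 5 strands reduces by inverse Markov moves (closure unchanged at each step):
  Destabilize: the word has the form β·s4^-1 where s4^-1 occurs only as the final letter (β ∈ B_4); drop it and the last strand → 4 strands.
  Destabilize: the word has the form β·s3 where s3 occurs only as the final letter (β ∈ B_3); drop it and the last strand → 3 strands.
  Deconjugate: the word is γ·β·γ⁻¹ with γ = s1 (prefix) and γ⁻¹ = s1^-1 (suffix); strip both.
Reduced to β = s2^-1 s1^-1 s1^-1 s2^-1 s2^-1 s1 s1 s1 s1 s1 on 3 strands, 10 crossings.
Compute on β:
Braid: s2^-1 s1^-1 s1^-1 s2^-1 s2^-1 s1 s1 s1 s1 s1 on 3 strands, 10 crossings.
Writhe w = (#positive) - (#negative) = 5 - 5 = 0.
Enumerate smoothing states for the bracket polynomial. There are 2^10 = 1024 states.
Each crossing splits two ways (0=vertical, 1=horizontal). The state's weight is A^(#A-smoothings - #B-smoothings) * d^(loops - 1).
Tabulate the states by total A-exponent and number of loops L (A-exp: L × count):
  A^10: L=4 ×1
  A^8: L=3 ×10
  A^6: L=2 ×29, L=4 ×16
  A^4: L=1 ×26, L=3 ×74, L=5 ×20
  A^2: L=2 ×90, L=4 ×105, L=6 ×15
  A^0: L=1 ×15, L=3 ×141, L=5 ×90, L=7 ×6
  A^-2: L=2 ×35, L=4 ×130, L=6 ×44, L=8 ×1
  A^-4: L=3 ×40, L=5 ×69, L=7 ×11
  A^-6: L=4 ×25, L=6 ×19, L=8 ×1
  A^-8: L=5 ×8, L=7 ×2
  A^-10: L=6 ×1
Each group contributes A^e * Σ count * d^(L-1):
Powers of d = -A^2 - A^-2: d^2 = A^4 + 2 + A^-4; d^3 = -A^6 - 3*A^2 - 3*A^-2 - A^-6; d^4 = A^8 + 4*A^4 + 6 + 4*A^-4 + A^-8; d^5 = -A^10 - 5*A^6 - 10*A^2 - 10*A^-2 - 5*A^-6 - A^-10; d^6 = A^12 + 6*A^8 + 15*A^4 + 20 + 15*A^-4 + 6*A^-8 + A^-12; d^7 = -A^14 - 7*A^10 - 21*A^6 - 35*A^2 - 35*A^-2 - 21*A^-6 - 7*A^-10 - A^-14.
  A^10 * (d^3) = -A^16 - 3*A^12 - 3*A^8 - A^4
  A^8 * (10*d^2) = 10*A^12 + 20*A^8 + 10*A^4
  A^6 * (29*d + 16*d^3) = -16*A^12 - 77*A^8 - 77*A^4 - 16
  A^4 * (26 + 74*d^2 + 20*d^4) = 20*A^12 + 154*A^8 + 294*A^4 + 154 + 20*A^-4
  A^2 * (90*d + 105*d^3 + 15*d^5) = -15*A^12 - 180*A^8 - 555*A^4 - 555 - 180*A^-4 - 15*A^-8
  A^0 * (15 + 141*d^2 + 90*d^4 + 6*d^6) = 6*A^12 + 126*A^8 + 591*A^4 + 957 + 591*A^-4 + 126*A^-8 + 6*A^-12
  A^-2 * (35*d + 130*d^3 + 44*d^5 + d^7) = -A^12 - 51*A^8 - 371*A^4 - 900 - 900*A^-4 - 371*A^-8 - 51*A^-12 - A^-16
  A^-4 * (40*d^2 + 69*d^4 + 11*d^6) = 11*A^8 + 135*A^4 + 481 + 714*A^-4 + 481*A^-8 + 135*A^-12 + 11*A^-16
  A^-6 * (25*d^3 + 19*d^5 + d^7) = -A^8 - 26*A^4 - 141 - 300*A^-4 - 300*A^-8 - 141*A^-12 - 26*A^-16 - A^-20
  A^-8 * (8*d^4 + 2*d^6) = 2*A^4 + 20 + 62*A^-4 + 88*A^-8 + 62*A^-12 + 20*A^-16 + 2*A^-20
  A^-10 * (d^5) = -1 - 5*A^-4 - 10*A^-8 - 10*A^-12 - 5*A^-16 - A^-20
Summing the groups: <K> = -A^16 + A^12 - A^8 + 2*A^4 - 1 + 2*A^-4 - A^-8 + A^-12 - A^-16
Normalise by the writhe: (-A^3)^(-w) = (-A^3)^(0) = 1, so f(A) = 1 * <K> = -A^16 + A^12 - A^8 + 2*A^4 - 1 + 2*A^-4 - A^-8 + A^-12 - A^-16.
Substitute A = t^(-1/4), i.e. A^e → t^(-e/4): V(t) = -t^4 + t^3 - t^2 + 2*t - 1 + 2*t^-1 - t^-2 + t^-3 - t^-4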